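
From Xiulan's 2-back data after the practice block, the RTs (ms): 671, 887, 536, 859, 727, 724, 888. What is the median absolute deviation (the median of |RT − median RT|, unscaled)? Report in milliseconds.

Sorted: 536, 671, 724, 727, 859, 887, 888 → median = 727
|x − 727|: 56, 160, 191, 132, 0, 3, 161
Sorted deviations: 0, 3, 56, 132, 160, 161, 191 → MAD = 132

132 ms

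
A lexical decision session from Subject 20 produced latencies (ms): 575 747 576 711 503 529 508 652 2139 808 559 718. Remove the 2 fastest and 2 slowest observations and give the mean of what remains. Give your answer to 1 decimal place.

Sorted: 503, 508, 529, 559, 575, 576, 652, 711, 718, 747, 808, 2139
Drop lowest 2 (503, 508) and highest 2 (808, 2139)
Remaining (n=8): Σ = 5067, mean = 5067/8 = 633.375

633.4 ms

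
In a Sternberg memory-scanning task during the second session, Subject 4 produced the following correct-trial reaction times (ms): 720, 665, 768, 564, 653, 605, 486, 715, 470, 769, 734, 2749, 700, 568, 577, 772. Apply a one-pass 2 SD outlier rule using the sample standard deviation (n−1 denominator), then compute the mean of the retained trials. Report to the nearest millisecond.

651 ms

n = 16, ΣRT = 12515, M = 782.188
Σ(x−M)² = 4268878.44; s = √(4268878.44/15) = 533.472
Cutoffs: 782.188 ± 2·533.472 → [-284.8, 1849.1]
Outside: 2749 → excluded.
Retained (n=15): Σ = 9766, mean = 9766/15 = 651.067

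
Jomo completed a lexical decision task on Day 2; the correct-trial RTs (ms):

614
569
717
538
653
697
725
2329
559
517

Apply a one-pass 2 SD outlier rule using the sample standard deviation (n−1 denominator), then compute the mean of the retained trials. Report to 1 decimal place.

n = 10, ΣRT = 7918, M = 791.800
Σ(x−M)² = 2676671.60; s = √(2676671.60/9) = 545.351
Cutoffs: 791.800 ± 2·545.351 → [-298.9, 1882.5]
Outside: 2329 → excluded.
Retained (n=9): Σ = 5589, mean = 5589/9 = 621.000

621.0 ms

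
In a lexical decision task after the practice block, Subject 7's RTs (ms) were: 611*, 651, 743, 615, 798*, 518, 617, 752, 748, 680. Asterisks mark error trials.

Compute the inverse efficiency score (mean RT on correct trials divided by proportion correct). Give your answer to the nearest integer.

Correct trials (n=8): 651, 743, 615, 518, 617, 752, 748, 680
Mean correct RT = 5324/8 = 665.5000 ms
Proportion correct = 8/10
IES = 665.5000 / (8/10) = 831.875 ms

832 ms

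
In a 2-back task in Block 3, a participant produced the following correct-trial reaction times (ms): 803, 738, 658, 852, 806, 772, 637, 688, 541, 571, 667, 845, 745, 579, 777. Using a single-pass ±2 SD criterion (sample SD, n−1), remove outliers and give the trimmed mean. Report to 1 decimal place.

n = 15, ΣRT = 10679, M = 711.933
Σ(x−M)² = 141948.93; s = √(141948.93/14) = 100.694
Cutoffs: 711.933 ± 2·100.694 → [510.5, 913.3]
No RTs fall outside the cutoffs; all 15 retained. Mean = 10679/15 = 711.933

711.9 ms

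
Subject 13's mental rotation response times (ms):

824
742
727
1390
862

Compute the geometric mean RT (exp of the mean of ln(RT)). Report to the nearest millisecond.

ln(RT): 6.7142, 6.6093, 6.5889, 7.2371, 6.7593
Mean ln(RT) = 33.9088/5 = 6.78175
Geometric mean = exp(6.78175) = 881.61 ms

882 ms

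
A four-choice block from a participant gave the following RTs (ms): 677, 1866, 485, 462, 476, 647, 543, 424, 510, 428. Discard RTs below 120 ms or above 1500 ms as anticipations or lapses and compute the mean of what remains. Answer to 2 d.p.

Excluded: 1866
Retained (n=9): Σ = 4652
Mean = 4652/9 = 516.8889

516.89 ms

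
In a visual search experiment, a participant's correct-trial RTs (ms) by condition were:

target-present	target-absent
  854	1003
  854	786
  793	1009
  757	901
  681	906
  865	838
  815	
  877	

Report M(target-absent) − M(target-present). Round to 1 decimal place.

M(target-present) = 6496/8 = 812.000
M(target-absent) = 5443/6 = 907.167
Difference = 907.167 − 812.000 = 95.167 ms

95.2 ms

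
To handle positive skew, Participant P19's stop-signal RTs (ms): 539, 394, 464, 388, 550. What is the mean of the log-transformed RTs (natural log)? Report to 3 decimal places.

6.135

ln(RT): 6.2897, 5.9764, 6.1399, 5.9610, 6.3099
Σ ln(RT) = 30.6769
Mean = 30.6769/5 = 6.13537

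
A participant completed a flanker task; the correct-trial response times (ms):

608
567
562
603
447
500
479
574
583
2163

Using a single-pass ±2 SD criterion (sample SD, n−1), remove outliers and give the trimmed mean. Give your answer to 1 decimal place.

547.0 ms

n = 10, ΣRT = 7086, M = 708.600
Σ(x−M)² = 2376650.40; s = √(2376650.40/9) = 513.880
Cutoffs: 708.600 ± 2·513.880 → [-319.2, 1736.4]
Outside: 2163 → excluded.
Retained (n=9): Σ = 4923, mean = 4923/9 = 547.000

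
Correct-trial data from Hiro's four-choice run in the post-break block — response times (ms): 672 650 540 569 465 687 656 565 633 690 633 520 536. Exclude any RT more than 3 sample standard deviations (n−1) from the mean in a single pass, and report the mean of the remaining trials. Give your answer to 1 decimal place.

601.2 ms

n = 13, ΣRT = 7816, M = 601.231
Σ(x−M)² = 63154.31; s = √(63154.31/12) = 72.546
Cutoffs: 601.231 ± 3·72.546 → [383.6, 818.9]
No RTs fall outside the cutoffs; all 13 retained. Mean = 7816/13 = 601.231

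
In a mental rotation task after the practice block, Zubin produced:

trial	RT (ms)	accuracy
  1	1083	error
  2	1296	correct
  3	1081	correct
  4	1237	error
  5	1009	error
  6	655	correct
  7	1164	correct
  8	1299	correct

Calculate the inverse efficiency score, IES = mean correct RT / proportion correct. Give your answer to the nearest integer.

Correct trials (n=5): 1296, 1081, 655, 1164, 1299
Mean correct RT = 5495/5 = 1099.0000 ms
Proportion correct = 5/8
IES = 1099.0000 / (5/8) = 1758.400 ms

1758 ms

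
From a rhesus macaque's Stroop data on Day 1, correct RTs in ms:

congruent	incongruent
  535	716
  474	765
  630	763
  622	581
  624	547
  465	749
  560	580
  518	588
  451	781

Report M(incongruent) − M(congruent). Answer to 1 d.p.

M(congruent) = 4879/9 = 542.111
M(incongruent) = 6070/9 = 674.444
Difference = 674.444 − 542.111 = 132.333 ms

132.3 ms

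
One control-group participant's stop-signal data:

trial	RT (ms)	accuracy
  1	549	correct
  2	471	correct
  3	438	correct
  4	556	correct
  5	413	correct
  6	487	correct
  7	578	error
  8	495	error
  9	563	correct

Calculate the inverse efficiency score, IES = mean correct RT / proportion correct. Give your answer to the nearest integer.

Correct trials (n=7): 549, 471, 438, 556, 413, 487, 563
Mean correct RT = 3477/7 = 496.7143 ms
Proportion correct = 7/9
IES = 496.7143 / (7/9) = 638.633 ms

639 ms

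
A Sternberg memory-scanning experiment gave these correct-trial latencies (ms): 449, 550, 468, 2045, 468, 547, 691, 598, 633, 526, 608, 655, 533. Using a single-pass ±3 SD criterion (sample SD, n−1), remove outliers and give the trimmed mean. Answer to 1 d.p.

560.5 ms

n = 13, ΣRT = 8771, M = 674.692
Σ(x−M)² = 2100884.77; s = √(2100884.77/12) = 418.418
Cutoffs: 674.692 ± 3·418.418 → [-580.6, 1929.9]
Outside: 2045 → excluded.
Retained (n=12): Σ = 6726, mean = 6726/12 = 560.500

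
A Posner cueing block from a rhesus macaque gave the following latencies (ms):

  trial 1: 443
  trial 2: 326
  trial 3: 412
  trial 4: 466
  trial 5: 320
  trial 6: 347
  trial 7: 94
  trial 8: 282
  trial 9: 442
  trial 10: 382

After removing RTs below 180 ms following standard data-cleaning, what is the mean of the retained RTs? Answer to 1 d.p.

380.0 ms

Excluded: 94
Retained (n=9): Σ = 3420
Mean = 3420/9 = 380.0000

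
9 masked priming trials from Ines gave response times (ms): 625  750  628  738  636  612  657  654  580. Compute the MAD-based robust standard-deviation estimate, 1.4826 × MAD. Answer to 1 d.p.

31.1 ms

Sorted: 580, 612, 625, 628, 636, 654, 657, 738, 750 → median = 636
|x − 636| sorted: 0, 8, 11, 18, 21, 24, 56, 102, 114 → MAD = 21
Robust SD ≈ 1.4826 × 21 = 31.135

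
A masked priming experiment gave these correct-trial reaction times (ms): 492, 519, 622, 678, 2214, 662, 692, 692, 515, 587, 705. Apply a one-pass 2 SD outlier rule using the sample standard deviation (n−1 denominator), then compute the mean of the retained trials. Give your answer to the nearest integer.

616 ms

n = 11, ΣRT = 8378, M = 761.636
Σ(x−M)² = 2381590.55; s = √(2381590.55/10) = 488.015
Cutoffs: 761.636 ± 2·488.015 → [-214.4, 1737.7]
Outside: 2214 → excluded.
Retained (n=10): Σ = 6164, mean = 6164/10 = 616.400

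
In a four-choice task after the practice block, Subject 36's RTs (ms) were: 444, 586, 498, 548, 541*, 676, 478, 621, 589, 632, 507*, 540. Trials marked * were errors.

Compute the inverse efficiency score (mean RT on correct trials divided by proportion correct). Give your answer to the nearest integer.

673 ms

Correct trials (n=10): 444, 586, 498, 548, 676, 478, 621, 589, 632, 540
Mean correct RT = 5612/10 = 561.2000 ms
Proportion correct = 10/12
IES = 561.2000 / (10/12) = 673.440 ms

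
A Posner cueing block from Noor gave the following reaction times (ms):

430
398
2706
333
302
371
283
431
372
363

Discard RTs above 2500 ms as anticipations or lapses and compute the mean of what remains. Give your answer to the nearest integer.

Excluded: 2706
Retained (n=9): Σ = 3283
Mean = 3283/9 = 364.7778

365 ms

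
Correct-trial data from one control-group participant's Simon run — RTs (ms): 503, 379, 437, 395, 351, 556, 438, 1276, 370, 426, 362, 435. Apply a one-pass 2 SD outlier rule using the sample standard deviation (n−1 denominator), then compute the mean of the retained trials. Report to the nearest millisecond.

n = 12, ΣRT = 5928, M = 494.000
Σ(x−M)² = 706214.00; s = √(706214.00/11) = 253.380
Cutoffs: 494.000 ± 2·253.380 → [-12.8, 1000.8]
Outside: 1276 → excluded.
Retained (n=11): Σ = 4652, mean = 4652/11 = 422.909

423 ms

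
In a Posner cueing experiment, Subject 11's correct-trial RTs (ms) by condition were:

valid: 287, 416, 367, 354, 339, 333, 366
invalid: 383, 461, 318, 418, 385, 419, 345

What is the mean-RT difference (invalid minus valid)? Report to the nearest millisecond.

M(valid) = 2462/7 = 351.714
M(invalid) = 2729/7 = 389.857
Difference = 389.857 − 351.714 = 38.143 ms

38 ms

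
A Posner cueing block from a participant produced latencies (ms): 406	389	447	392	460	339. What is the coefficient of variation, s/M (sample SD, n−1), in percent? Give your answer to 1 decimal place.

n = 6, Σ = 2433, M = 405.5000
Σ(x−M)² = 9569.500; s = √(9569.500/5) = 43.7481
CV = 43.7481 / 405.5000 = 0.10789 = 10.789%

10.8%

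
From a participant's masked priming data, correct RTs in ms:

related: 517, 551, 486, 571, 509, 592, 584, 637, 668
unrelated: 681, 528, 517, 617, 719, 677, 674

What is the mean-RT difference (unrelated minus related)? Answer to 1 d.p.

M(related) = 5115/9 = 568.333
M(unrelated) = 4413/7 = 630.429
Difference = 630.429 − 568.333 = 62.095 ms

62.1 ms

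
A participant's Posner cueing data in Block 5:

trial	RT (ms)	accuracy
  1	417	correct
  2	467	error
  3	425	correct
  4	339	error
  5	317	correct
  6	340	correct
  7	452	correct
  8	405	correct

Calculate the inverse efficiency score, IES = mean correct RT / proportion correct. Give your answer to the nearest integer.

Correct trials (n=6): 417, 425, 317, 340, 452, 405
Mean correct RT = 2356/6 = 392.6667 ms
Proportion correct = 6/8
IES = 392.6667 / (6/8) = 523.556 ms

524 ms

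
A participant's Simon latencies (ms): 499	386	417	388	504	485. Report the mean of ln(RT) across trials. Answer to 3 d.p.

ln(RT): 6.2126, 5.9558, 6.0331, 5.9610, 6.2226, 6.1841
Σ ln(RT) = 36.5693
Mean = 36.5693/6 = 6.09488

6.095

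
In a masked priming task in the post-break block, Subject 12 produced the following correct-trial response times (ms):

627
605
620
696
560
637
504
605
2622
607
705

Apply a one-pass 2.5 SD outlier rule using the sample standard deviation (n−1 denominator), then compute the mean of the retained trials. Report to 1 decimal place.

616.6 ms

n = 11, ΣRT = 8788, M = 798.909
Σ(x−M)² = 3686924.91; s = √(3686924.91/10) = 607.201
Cutoffs: 798.909 ± 2.5·607.201 → [-719.1, 2316.9]
Outside: 2622 → excluded.
Retained (n=10): Σ = 6166, mean = 6166/10 = 616.600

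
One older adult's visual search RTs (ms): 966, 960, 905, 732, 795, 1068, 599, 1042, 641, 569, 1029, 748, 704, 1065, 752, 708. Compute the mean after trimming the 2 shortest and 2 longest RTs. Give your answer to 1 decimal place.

831.8 ms

Sorted: 569, 599, 641, 704, 708, 732, 748, 752, 795, 905, 960, 966, 1029, 1042, 1065, 1068
Drop lowest 2 (569, 599) and highest 2 (1065, 1068)
Remaining (n=12): Σ = 9982, mean = 9982/12 = 831.833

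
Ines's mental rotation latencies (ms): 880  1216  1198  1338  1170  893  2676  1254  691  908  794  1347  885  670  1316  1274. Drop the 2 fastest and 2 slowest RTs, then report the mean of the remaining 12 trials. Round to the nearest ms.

Sorted: 670, 691, 794, 880, 885, 893, 908, 1170, 1198, 1216, 1254, 1274, 1316, 1338, 1347, 2676
Drop lowest 2 (670, 691) and highest 2 (1347, 2676)
Remaining (n=12): Σ = 13126, mean = 13126/12 = 1093.833

1094 ms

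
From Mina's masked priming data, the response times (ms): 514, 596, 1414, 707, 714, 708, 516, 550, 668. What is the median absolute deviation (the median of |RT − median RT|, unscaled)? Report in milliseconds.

Sorted: 514, 516, 550, 596, 668, 707, 708, 714, 1414 → median = 668
|x − 668|: 154, 72, 746, 39, 46, 40, 152, 118, 0
Sorted deviations: 0, 39, 40, 46, 72, 118, 152, 154, 746 → MAD = 72

72 ms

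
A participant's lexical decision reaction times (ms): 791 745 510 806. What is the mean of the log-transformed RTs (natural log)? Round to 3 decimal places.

ln(RT): 6.6733, 6.6134, 6.2344, 6.6921
Σ ln(RT) = 26.2132
Mean = 26.2132/4 = 6.55329

6.553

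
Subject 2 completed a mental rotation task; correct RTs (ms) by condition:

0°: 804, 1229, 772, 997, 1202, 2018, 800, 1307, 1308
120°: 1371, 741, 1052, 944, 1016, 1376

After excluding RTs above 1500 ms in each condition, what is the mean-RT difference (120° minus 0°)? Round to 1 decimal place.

31.0 ms

0°: exclude 2018
M(0°) = 8419/8 = 1052.375
M(120°) = 6500/6 = 1083.333
Difference = 1083.333 − 1052.375 = 30.958 ms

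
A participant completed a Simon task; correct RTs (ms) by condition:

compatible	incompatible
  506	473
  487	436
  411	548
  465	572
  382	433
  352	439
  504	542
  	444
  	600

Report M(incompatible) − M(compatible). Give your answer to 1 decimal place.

54.7 ms

M(compatible) = 3107/7 = 443.857
M(incompatible) = 4487/9 = 498.556
Difference = 498.556 − 443.857 = 54.698 ms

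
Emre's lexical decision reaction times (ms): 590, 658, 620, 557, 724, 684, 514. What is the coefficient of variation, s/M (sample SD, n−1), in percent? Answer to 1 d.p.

11.8%

n = 7, Σ = 4347, M = 621.0000
Σ(x−M)² = 32454.000; s = √(32454.000/6) = 73.5459
CV = 73.5459 / 621.0000 = 0.11843 = 11.843%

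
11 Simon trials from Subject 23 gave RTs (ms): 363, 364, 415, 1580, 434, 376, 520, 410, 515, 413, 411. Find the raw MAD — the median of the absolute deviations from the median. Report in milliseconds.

37 ms

Sorted: 363, 364, 376, 410, 411, 413, 415, 434, 515, 520, 1580 → median = 413
|x − 413|: 50, 49, 2, 1167, 21, 37, 107, 3, 102, 0, 2
Sorted deviations: 0, 2, 2, 3, 21, 37, 49, 50, 102, 107, 1167 → MAD = 37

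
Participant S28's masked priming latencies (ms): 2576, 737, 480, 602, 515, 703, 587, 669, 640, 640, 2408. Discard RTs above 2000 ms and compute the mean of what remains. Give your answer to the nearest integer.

Excluded: 2408, 2576
Retained (n=9): Σ = 5573
Mean = 5573/9 = 619.2222

619 ms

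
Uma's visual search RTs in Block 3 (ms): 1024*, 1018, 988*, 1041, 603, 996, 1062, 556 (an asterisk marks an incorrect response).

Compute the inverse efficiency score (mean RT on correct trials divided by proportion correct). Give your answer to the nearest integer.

1172 ms

Correct trials (n=6): 1018, 1041, 603, 996, 1062, 556
Mean correct RT = 5276/6 = 879.3333 ms
Proportion correct = 6/8
IES = 879.3333 / (6/8) = 1172.444 ms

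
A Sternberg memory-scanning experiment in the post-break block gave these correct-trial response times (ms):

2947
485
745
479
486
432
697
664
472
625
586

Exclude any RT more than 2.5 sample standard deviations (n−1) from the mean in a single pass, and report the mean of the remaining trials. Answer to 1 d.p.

567.1 ms

n = 11, ΣRT = 8618, M = 783.455
Σ(x−M)² = 5259018.73; s = √(5259018.73/10) = 725.191
Cutoffs: 783.455 ± 2.5·725.191 → [-1029.5, 2596.4]
Outside: 2947 → excluded.
Retained (n=10): Σ = 5671, mean = 5671/10 = 567.100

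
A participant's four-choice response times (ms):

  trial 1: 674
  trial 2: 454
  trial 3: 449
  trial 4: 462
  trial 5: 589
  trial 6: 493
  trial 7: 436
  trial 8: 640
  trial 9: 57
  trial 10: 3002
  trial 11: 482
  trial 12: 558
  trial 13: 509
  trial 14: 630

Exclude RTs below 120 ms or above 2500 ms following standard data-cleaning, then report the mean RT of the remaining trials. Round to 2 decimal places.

531.33 ms

Excluded: 57, 3002
Retained (n=12): Σ = 6376
Mean = 6376/12 = 531.3333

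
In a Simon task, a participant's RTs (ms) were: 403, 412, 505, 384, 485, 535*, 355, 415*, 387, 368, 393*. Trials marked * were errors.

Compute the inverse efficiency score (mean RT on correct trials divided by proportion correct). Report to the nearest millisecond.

Correct trials (n=8): 403, 412, 505, 384, 485, 355, 387, 368
Mean correct RT = 3299/8 = 412.3750 ms
Proportion correct = 8/11
IES = 412.3750 / (8/11) = 567.016 ms

567 ms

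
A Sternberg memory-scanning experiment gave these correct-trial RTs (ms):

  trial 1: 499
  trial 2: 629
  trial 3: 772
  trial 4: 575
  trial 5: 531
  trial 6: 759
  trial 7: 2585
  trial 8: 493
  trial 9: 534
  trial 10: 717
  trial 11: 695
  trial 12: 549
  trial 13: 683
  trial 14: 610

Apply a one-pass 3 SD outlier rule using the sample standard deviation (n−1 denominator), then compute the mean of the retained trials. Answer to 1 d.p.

618.9 ms

n = 14, ΣRT = 10631, M = 759.357
Σ(x−M)² = 3704101.21; s = √(3704101.21/13) = 533.789
Cutoffs: 759.357 ± 3·533.789 → [-842.0, 2360.7]
Outside: 2585 → excluded.
Retained (n=13): Σ = 8046, mean = 8046/13 = 618.923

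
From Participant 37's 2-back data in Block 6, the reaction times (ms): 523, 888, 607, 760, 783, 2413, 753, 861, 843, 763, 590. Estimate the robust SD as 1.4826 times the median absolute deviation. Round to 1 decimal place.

Sorted: 523, 590, 607, 753, 760, 763, 783, 843, 861, 888, 2413 → median = 763
|x − 763| sorted: 0, 3, 10, 20, 80, 98, 125, 156, 173, 240, 1650 → MAD = 98
Robust SD ≈ 1.4826 × 98 = 145.295

145.3 ms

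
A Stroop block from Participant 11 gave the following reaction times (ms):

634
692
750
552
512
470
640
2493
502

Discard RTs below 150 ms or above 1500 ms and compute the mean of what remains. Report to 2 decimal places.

594.00 ms

Excluded: 2493
Retained (n=8): Σ = 4752
Mean = 4752/8 = 594.0000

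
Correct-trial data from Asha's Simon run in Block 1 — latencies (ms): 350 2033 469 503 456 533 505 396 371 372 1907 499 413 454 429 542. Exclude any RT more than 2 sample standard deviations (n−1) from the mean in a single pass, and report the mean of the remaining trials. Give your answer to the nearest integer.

449 ms

n = 16, ΣRT = 10232, M = 639.500
Σ(x−M)² = 4105226.00; s = √(4105226.00/15) = 523.146
Cutoffs: 639.500 ± 2·523.146 → [-406.8, 1685.8]
Outside: 1907, 2033 → excluded.
Retained (n=14): Σ = 6292, mean = 6292/14 = 449.429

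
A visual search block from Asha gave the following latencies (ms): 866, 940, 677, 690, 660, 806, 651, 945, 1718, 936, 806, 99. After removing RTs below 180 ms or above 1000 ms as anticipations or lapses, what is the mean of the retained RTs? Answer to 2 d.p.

Excluded: 99, 1718
Retained (n=10): Σ = 7977
Mean = 7977/10 = 797.7000

797.70 ms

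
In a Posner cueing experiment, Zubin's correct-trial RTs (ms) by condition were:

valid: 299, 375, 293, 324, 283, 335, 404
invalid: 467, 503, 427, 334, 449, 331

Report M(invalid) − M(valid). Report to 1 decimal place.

M(valid) = 2313/7 = 330.429
M(invalid) = 2511/6 = 418.500
Difference = 418.500 − 330.429 = 88.071 ms

88.1 ms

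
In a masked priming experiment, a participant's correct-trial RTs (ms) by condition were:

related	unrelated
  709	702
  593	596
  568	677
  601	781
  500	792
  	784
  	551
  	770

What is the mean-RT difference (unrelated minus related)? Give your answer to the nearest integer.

M(related) = 2971/5 = 594.200
M(unrelated) = 5653/8 = 706.625
Difference = 706.625 − 594.200 = 112.425 ms

112 ms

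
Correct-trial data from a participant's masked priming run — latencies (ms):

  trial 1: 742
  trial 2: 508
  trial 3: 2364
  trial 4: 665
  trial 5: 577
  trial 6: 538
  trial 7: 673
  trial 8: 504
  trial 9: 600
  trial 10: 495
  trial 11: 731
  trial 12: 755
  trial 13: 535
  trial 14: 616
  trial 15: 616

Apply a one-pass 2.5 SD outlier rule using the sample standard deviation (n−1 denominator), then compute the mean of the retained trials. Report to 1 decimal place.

n = 15, ΣRT = 10919, M = 727.933
Σ(x−M)² = 2974910.93; s = √(2974910.93/14) = 460.970
Cutoffs: 727.933 ± 2.5·460.970 → [-424.5, 1880.4]
Outside: 2364 → excluded.
Retained (n=14): Σ = 8555, mean = 8555/14 = 611.071

611.1 ms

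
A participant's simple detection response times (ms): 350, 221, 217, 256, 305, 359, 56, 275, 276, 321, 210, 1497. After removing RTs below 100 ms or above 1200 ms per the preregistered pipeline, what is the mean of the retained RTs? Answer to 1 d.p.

279.0 ms

Excluded: 56, 1497
Retained (n=10): Σ = 2790
Mean = 2790/10 = 279.0000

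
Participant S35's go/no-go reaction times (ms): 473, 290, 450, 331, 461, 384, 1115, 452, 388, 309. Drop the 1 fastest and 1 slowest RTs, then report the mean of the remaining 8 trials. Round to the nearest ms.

406 ms

Sorted: 290, 309, 331, 384, 388, 450, 452, 461, 473, 1115
Drop lowest 1 (290) and highest 1 (1115)
Remaining (n=8): Σ = 3248, mean = 3248/8 = 406.000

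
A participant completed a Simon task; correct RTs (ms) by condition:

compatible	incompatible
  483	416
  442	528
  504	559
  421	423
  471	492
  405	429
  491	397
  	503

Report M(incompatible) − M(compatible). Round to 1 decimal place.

8.8 ms

M(compatible) = 3217/7 = 459.571
M(incompatible) = 3747/8 = 468.375
Difference = 468.375 − 459.571 = 8.804 ms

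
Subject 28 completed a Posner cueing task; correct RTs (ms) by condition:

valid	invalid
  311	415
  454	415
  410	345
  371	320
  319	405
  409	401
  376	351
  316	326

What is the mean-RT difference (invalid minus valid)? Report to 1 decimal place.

M(valid) = 2966/8 = 370.750
M(invalid) = 2978/8 = 372.250
Difference = 372.250 − 370.750 = 1.500 ms

1.5 ms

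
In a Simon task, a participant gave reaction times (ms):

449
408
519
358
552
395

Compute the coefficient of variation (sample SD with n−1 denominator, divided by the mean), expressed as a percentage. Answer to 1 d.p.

16.9%

n = 6, Σ = 2681, M = 446.8333
Σ(x−M)² = 28358.833; s = √(28358.833/5) = 75.3111
CV = 75.3111 / 446.8333 = 0.16854 = 16.854%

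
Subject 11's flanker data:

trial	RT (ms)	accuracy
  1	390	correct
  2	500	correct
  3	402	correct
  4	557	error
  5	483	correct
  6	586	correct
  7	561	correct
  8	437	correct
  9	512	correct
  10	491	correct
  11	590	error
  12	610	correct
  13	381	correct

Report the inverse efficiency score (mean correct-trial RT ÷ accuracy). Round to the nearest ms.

Correct trials (n=11): 390, 500, 402, 483, 586, 561, 437, 512, 491, 610, 381
Mean correct RT = 5353/11 = 486.6364 ms
Proportion correct = 11/13
IES = 486.6364 / (11/13) = 575.116 ms

575 ms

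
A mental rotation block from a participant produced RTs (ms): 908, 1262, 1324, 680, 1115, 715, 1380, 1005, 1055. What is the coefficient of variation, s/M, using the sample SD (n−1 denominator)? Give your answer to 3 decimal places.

0.239

n = 9, Σ = 9444, M = 1049.3333
Σ(x−M)² = 504480.000; s = √(504480.000/8) = 251.1175
CV = 251.1175 / 1049.3333 = 0.23931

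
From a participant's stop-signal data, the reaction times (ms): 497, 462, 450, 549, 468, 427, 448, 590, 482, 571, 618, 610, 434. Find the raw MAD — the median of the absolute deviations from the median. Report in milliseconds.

48 ms

Sorted: 427, 434, 448, 450, 462, 468, 482, 497, 549, 571, 590, 610, 618 → median = 482
|x − 482|: 15, 20, 32, 67, 14, 55, 34, 108, 0, 89, 136, 128, 48
Sorted deviations: 0, 14, 15, 20, 32, 34, 48, 55, 67, 89, 108, 128, 136 → MAD = 48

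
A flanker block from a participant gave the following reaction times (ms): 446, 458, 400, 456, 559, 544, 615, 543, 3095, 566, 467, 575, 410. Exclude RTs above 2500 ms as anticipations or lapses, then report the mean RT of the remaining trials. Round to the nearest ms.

503 ms

Excluded: 3095
Retained (n=12): Σ = 6039
Mean = 6039/12 = 503.2500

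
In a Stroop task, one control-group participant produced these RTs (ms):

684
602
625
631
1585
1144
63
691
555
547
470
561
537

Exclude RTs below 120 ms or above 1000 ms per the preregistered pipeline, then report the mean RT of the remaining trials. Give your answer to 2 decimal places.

Excluded: 63, 1144, 1585
Retained (n=10): Σ = 5903
Mean = 5903/10 = 590.3000

590.30 ms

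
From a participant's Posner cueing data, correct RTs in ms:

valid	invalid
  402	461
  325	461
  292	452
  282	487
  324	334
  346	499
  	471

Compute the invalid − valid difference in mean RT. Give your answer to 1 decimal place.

M(valid) = 1971/6 = 328.500
M(invalid) = 3165/7 = 452.143
Difference = 452.143 − 328.500 = 123.643 ms

123.6 ms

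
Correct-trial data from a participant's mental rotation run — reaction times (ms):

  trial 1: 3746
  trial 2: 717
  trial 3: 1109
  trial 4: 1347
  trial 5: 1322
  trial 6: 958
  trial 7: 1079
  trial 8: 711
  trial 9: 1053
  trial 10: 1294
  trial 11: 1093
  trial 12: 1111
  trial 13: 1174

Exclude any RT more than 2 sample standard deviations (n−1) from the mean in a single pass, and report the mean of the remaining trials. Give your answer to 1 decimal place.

1080.7 ms

n = 13, ΣRT = 16714, M = 1285.692
Σ(x−M)² = 7027534.77; s = √(7027534.77/12) = 765.263
Cutoffs: 1285.692 ± 2·765.263 → [-244.8, 2816.2]
Outside: 3746 → excluded.
Retained (n=12): Σ = 12968, mean = 12968/12 = 1080.667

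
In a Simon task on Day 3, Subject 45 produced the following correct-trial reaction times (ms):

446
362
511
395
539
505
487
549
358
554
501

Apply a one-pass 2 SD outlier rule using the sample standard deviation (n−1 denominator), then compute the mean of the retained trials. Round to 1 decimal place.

n = 11, ΣRT = 5207, M = 473.364
Σ(x−M)² = 52498.55; s = √(52498.55/10) = 72.456
Cutoffs: 473.364 ± 2·72.456 → [328.5, 618.3]
No RTs fall outside the cutoffs; all 11 retained. Mean = 5207/11 = 473.364

473.4 ms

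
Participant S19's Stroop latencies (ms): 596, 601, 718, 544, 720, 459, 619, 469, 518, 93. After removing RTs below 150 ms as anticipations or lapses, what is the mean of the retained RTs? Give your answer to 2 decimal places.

582.67 ms

Excluded: 93
Retained (n=9): Σ = 5244
Mean = 5244/9 = 582.6667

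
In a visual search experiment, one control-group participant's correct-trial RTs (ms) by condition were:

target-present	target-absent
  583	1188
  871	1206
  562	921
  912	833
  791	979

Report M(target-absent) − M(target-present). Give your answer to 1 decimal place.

281.6 ms

M(target-present) = 3719/5 = 743.800
M(target-absent) = 5127/5 = 1025.400
Difference = 1025.400 − 743.800 = 281.600 ms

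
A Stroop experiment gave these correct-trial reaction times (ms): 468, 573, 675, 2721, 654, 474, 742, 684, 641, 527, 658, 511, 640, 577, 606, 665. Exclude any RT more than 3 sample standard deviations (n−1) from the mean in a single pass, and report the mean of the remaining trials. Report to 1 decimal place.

606.3 ms

n = 16, ΣRT = 11816, M = 738.500
Σ(x−M)² = 4286200.00; s = √(4286200.00/15) = 534.553
Cutoffs: 738.500 ± 3·534.553 → [-865.2, 2342.2]
Outside: 2721 → excluded.
Retained (n=15): Σ = 9095, mean = 9095/15 = 606.333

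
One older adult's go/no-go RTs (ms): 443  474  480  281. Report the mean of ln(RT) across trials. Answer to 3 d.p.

6.017

ln(RT): 6.0936, 6.1612, 6.1738, 5.6384
Σ ln(RT) = 24.0669
Mean = 24.0669/4 = 6.01673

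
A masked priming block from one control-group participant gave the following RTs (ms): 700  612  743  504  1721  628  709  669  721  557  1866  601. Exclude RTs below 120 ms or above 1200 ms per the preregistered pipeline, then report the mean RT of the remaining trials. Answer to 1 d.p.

Excluded: 1721, 1866
Retained (n=10): Σ = 6444
Mean = 6444/10 = 644.4000

644.4 ms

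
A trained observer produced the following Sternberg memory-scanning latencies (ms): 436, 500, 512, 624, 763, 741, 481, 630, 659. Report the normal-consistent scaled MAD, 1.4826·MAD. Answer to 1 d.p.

Sorted: 436, 481, 500, 512, 624, 630, 659, 741, 763 → median = 624
|x − 624| sorted: 0, 6, 35, 112, 117, 124, 139, 143, 188 → MAD = 117
Robust SD ≈ 1.4826 × 117 = 173.464

173.5 ms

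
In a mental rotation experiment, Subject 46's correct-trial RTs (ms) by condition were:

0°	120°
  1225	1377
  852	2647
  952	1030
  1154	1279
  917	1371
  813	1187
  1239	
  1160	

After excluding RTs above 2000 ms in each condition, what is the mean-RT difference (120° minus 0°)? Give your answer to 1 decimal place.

120°: exclude 2647
M(0°) = 8312/8 = 1039.000
M(120°) = 6244/5 = 1248.800
Difference = 1248.800 − 1039.000 = 209.800 ms

209.8 ms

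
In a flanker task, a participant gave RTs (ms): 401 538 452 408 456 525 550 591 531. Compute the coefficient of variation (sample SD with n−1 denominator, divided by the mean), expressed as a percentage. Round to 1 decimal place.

13.6%

n = 9, Σ = 4452, M = 494.6667
Σ(x−M)² = 36060.000; s = √(36060.000/8) = 67.1379
CV = 67.1379 / 494.6667 = 0.13572 = 13.572%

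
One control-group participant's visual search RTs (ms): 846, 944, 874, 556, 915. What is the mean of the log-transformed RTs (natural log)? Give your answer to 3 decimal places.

ln(RT): 6.7405, 6.8501, 6.7731, 6.3208, 6.8189
Σ ln(RT) = 33.5034
Mean = 33.5034/5 = 6.70068

6.701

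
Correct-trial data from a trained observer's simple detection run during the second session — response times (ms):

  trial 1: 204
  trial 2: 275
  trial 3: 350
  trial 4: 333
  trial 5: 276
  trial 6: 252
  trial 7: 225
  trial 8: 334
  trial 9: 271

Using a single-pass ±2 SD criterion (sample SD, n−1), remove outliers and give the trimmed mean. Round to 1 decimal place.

n = 9, ΣRT = 2520, M = 280.000
Σ(x−M)² = 20332.00; s = √(20332.00/8) = 50.413
Cutoffs: 280.000 ± 2·50.413 → [179.2, 380.8]
No RTs fall outside the cutoffs; all 9 retained. Mean = 2520/9 = 280.000

280.0 ms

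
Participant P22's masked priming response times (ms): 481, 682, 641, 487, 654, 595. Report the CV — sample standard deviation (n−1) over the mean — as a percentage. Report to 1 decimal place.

14.7%

n = 6, Σ = 3540, M = 590.0000
Σ(x−M)² = 37676.000; s = √(37676.000/5) = 86.8055
CV = 86.8055 / 590.0000 = 0.14713 = 14.713%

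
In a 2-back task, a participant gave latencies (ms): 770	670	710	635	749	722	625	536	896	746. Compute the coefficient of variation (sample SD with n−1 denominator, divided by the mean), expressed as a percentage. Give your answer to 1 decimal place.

n = 10, Σ = 7059, M = 705.9000
Σ(x−M)² = 85714.900; s = √(85714.900/9) = 97.5904
CV = 97.5904 / 705.9000 = 0.13825 = 13.825%

13.8%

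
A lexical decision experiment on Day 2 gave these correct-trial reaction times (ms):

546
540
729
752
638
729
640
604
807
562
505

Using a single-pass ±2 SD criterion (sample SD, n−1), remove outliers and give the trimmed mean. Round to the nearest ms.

641 ms

n = 11, ΣRT = 7052, M = 641.091
Σ(x−M)² = 100706.91; s = √(100706.91/10) = 100.353
Cutoffs: 641.091 ± 2·100.353 → [440.4, 841.8]
No RTs fall outside the cutoffs; all 11 retained. Mean = 7052/11 = 641.091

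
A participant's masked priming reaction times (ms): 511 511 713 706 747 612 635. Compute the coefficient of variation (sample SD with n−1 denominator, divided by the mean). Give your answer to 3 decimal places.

n = 7, Σ = 4435, M = 633.5714
Σ(x−M)² = 54935.714; s = √(54935.714/6) = 95.6867
CV = 95.6867 / 633.5714 = 0.15103

0.151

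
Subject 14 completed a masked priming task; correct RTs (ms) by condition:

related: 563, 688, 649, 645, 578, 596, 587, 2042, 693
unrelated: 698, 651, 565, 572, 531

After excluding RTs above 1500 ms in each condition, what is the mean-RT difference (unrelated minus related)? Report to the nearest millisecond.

-21 ms

related: exclude 2042
M(related) = 4999/8 = 624.875
M(unrelated) = 3017/5 = 603.400
Difference = 603.400 − 624.875 = -21.475 ms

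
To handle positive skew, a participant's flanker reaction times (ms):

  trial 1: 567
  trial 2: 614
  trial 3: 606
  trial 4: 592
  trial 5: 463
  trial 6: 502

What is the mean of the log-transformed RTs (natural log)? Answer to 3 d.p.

6.318

ln(RT): 6.3404, 6.4200, 6.4069, 6.3835, 6.1377, 6.2186
Σ ln(RT) = 37.9071
Mean = 37.9071/6 = 6.31784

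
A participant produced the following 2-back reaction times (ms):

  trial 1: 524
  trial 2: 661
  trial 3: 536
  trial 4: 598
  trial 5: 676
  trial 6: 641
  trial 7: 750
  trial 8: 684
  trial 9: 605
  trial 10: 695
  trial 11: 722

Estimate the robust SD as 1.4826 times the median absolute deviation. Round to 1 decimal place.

83.0 ms

Sorted: 524, 536, 598, 605, 641, 661, 676, 684, 695, 722, 750 → median = 661
|x − 661| sorted: 0, 15, 20, 23, 34, 56, 61, 63, 89, 125, 137 → MAD = 56
Robust SD ≈ 1.4826 × 56 = 83.026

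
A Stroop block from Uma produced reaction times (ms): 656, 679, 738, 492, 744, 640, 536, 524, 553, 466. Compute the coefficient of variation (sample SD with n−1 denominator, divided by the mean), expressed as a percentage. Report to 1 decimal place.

16.8%

n = 10, Σ = 6028, M = 602.8000
Σ(x−M)² = 92379.600; s = √(92379.600/9) = 101.3134
CV = 101.3134 / 602.8000 = 0.16807 = 16.807%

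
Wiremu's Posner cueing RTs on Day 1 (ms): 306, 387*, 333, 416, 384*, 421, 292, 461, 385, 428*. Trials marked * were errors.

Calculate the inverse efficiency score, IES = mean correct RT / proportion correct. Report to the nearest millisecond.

Correct trials (n=7): 306, 333, 416, 421, 292, 461, 385
Mean correct RT = 2614/7 = 373.4286 ms
Proportion correct = 7/10
IES = 373.4286 / (7/10) = 533.469 ms

533 ms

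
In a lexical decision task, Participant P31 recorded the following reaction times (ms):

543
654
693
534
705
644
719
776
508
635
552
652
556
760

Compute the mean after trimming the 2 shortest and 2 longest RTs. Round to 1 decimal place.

Sorted: 508, 534, 543, 552, 556, 635, 644, 652, 654, 693, 705, 719, 760, 776
Drop lowest 2 (508, 534) and highest 2 (760, 776)
Remaining (n=10): Σ = 6353, mean = 6353/10 = 635.300

635.3 ms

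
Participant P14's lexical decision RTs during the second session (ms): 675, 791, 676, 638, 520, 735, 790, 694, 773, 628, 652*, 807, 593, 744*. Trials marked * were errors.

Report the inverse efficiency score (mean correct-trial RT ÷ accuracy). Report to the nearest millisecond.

809 ms

Correct trials (n=12): 675, 791, 676, 638, 520, 735, 790, 694, 773, 628, 807, 593
Mean correct RT = 8320/12 = 693.3333 ms
Proportion correct = 12/14
IES = 693.3333 / (12/14) = 808.889 ms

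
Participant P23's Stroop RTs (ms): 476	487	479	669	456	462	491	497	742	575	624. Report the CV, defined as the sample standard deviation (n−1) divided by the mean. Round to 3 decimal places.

0.179

n = 11, Σ = 5958, M = 541.6364
Σ(x−M)² = 93712.545; s = √(93712.545/10) = 96.8052
CV = 96.8052 / 541.6364 = 0.17873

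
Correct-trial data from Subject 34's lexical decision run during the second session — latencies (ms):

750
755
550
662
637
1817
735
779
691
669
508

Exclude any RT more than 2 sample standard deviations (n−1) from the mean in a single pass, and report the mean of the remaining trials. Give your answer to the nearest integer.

674 ms

n = 11, ΣRT = 8553, M = 777.545
Σ(x−M)² = 1260352.73; s = √(1260352.73/10) = 355.014
Cutoffs: 777.545 ± 2·355.014 → [67.5, 1487.6]
Outside: 1817 → excluded.
Retained (n=10): Σ = 6736, mean = 6736/10 = 673.600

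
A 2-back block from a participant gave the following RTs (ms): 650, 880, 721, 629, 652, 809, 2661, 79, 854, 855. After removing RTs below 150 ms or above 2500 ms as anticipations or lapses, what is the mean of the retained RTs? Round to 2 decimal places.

756.25 ms

Excluded: 79, 2661
Retained (n=8): Σ = 6050
Mean = 6050/8 = 756.2500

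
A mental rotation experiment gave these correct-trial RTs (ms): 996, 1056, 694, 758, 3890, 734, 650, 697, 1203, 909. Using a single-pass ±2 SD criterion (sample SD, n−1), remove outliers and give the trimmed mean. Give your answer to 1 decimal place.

n = 10, ΣRT = 11587, M = 1158.700
Σ(x−M)² = 8590150.10; s = √(8590150.10/9) = 976.965
Cutoffs: 1158.700 ± 2·976.965 → [-795.2, 3112.6]
Outside: 3890 → excluded.
Retained (n=9): Σ = 7697, mean = 7697/9 = 855.222

855.2 ms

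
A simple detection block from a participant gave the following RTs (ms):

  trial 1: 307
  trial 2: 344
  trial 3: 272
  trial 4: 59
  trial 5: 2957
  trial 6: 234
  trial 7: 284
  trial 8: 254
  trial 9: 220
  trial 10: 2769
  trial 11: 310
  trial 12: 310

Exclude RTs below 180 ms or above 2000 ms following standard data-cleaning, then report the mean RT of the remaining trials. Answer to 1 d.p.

Excluded: 59, 2769, 2957
Retained (n=9): Σ = 2535
Mean = 2535/9 = 281.6667

281.7 ms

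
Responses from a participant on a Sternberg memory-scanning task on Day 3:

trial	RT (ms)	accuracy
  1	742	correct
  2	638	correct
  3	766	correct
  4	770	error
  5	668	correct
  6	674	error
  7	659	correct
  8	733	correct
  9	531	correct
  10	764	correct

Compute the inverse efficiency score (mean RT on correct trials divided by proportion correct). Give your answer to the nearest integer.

Correct trials (n=8): 742, 638, 766, 668, 659, 733, 531, 764
Mean correct RT = 5501/8 = 687.6250 ms
Proportion correct = 8/10
IES = 687.6250 / (8/10) = 859.531 ms

860 ms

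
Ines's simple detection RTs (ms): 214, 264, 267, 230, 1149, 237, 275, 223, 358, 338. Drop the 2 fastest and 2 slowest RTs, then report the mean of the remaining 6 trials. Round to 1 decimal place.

Sorted: 214, 223, 230, 237, 264, 267, 275, 338, 358, 1149
Drop lowest 2 (214, 223) and highest 2 (358, 1149)
Remaining (n=6): Σ = 1611, mean = 1611/6 = 268.500

268.5 ms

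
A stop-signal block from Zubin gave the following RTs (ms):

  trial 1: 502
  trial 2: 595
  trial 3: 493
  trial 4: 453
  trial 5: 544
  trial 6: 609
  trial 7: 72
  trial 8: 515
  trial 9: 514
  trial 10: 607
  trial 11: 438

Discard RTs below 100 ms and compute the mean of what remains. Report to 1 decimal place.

527.0 ms

Excluded: 72
Retained (n=10): Σ = 5270
Mean = 5270/10 = 527.0000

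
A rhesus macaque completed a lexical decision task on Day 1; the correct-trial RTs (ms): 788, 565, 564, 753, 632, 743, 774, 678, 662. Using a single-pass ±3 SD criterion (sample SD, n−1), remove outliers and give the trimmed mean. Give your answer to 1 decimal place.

684.3 ms

n = 9, ΣRT = 6159, M = 684.333
Σ(x−M)² = 58942.00; s = √(58942.00/8) = 85.836
Cutoffs: 684.333 ± 3·85.836 → [426.8, 941.8]
No RTs fall outside the cutoffs; all 9 retained. Mean = 6159/9 = 684.333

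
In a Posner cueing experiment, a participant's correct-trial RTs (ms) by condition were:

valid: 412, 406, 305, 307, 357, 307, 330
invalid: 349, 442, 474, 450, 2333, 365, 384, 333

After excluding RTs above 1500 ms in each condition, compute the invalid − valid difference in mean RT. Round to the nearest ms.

53 ms

invalid: exclude 2333
M(valid) = 2424/7 = 346.286
M(invalid) = 2797/7 = 399.571
Difference = 399.571 − 346.286 = 53.286 ms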